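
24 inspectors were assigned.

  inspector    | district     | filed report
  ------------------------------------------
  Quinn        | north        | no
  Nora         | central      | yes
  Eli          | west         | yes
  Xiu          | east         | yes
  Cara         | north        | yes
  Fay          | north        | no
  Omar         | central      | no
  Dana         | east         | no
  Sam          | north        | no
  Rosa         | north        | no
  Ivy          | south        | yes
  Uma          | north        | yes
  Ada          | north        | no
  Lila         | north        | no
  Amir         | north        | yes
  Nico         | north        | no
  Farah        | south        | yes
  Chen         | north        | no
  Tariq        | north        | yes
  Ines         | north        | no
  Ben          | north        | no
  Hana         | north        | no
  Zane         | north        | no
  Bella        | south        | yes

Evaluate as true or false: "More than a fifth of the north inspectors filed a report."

The determiner here denotes the relation: |A ∩ B| / |A| > 1/5.
|A| = 16, |A ∩ B| = 4, |A ∖ B| = 12.
|A ∩ B|/|A| = 4/16, so the statement is true.

True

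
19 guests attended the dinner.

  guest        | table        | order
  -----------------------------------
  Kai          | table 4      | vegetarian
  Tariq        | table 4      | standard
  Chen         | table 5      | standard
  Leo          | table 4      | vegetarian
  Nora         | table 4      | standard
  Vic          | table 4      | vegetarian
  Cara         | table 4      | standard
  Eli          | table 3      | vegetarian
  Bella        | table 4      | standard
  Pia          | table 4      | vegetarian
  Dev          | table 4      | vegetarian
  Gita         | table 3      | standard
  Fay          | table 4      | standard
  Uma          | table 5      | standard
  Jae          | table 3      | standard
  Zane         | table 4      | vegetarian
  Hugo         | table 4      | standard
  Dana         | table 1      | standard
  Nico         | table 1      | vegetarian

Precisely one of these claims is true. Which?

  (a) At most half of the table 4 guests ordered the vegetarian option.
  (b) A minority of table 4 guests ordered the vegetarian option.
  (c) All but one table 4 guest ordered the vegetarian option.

(a)

|A| = 12, |A ∩ B| = 6, |A ∖ B| = 6.
(a) requires |A ∩ B| ≤ |A ∖ B|: true.
(b) requires |A ∩ B| < |A ∖ B|: false.
(c) requires |A ∖ B| = 1: false.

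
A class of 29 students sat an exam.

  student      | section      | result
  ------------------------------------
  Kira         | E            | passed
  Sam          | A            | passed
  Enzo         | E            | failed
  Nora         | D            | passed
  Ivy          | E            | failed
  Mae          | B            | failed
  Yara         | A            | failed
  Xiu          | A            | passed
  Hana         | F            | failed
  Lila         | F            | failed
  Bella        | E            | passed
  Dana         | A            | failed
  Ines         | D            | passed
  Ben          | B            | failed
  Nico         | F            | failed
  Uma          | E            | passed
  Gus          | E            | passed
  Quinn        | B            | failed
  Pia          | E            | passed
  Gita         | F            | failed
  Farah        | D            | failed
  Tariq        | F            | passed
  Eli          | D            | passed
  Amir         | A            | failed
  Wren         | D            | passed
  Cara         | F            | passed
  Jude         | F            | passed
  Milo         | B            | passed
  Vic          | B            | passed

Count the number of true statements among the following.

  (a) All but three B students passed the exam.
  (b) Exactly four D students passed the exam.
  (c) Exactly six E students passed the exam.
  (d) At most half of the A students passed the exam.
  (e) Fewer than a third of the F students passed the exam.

3

(a) B: |A| = 5, |A ∩ B| = 2; needs |A ∖ B| = 3 — true.
(b) D: |A| = 5, |A ∩ B| = 4; needs |A ∩ B| = 4 — true.
(c) E: |A| = 7, |A ∩ B| = 5; needs |A ∩ B| = 6 — false.
(d) A: |A| = 5, |A ∩ B| = 2; needs |A ∩ B| ≤ |A ∖ B| — true.
(e) F: |A| = 7, |A ∩ B| = 3; needs |A ∩ B| / |A| < 1/3 — false.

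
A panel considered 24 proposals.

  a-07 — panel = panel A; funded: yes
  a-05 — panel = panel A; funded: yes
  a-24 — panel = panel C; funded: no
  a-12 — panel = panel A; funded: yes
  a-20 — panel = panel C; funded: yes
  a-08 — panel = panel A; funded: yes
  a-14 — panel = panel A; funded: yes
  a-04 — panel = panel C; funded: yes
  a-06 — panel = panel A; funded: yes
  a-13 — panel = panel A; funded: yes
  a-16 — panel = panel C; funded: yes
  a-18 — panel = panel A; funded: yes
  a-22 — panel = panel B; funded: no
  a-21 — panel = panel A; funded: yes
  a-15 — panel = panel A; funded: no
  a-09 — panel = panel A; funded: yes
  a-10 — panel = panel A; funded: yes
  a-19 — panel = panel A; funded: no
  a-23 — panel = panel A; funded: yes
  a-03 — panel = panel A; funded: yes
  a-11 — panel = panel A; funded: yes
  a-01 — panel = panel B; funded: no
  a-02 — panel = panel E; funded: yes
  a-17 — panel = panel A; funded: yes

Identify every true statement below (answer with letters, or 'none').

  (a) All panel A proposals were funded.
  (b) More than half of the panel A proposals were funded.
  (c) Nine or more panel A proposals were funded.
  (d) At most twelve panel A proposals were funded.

|A| = 17, |A ∩ B| = 15, |A ∖ B| = 2.
(a) A ⊆ B, i.e. every element of A is in B (|A ∖ B| = 0): fails.
(b) |A ∩ B| > |A ∖ B|: holds.
(c) |A ∩ B| ≥ 9: holds.
(d) |A ∩ B| ≤ 12: fails.

(b), (c)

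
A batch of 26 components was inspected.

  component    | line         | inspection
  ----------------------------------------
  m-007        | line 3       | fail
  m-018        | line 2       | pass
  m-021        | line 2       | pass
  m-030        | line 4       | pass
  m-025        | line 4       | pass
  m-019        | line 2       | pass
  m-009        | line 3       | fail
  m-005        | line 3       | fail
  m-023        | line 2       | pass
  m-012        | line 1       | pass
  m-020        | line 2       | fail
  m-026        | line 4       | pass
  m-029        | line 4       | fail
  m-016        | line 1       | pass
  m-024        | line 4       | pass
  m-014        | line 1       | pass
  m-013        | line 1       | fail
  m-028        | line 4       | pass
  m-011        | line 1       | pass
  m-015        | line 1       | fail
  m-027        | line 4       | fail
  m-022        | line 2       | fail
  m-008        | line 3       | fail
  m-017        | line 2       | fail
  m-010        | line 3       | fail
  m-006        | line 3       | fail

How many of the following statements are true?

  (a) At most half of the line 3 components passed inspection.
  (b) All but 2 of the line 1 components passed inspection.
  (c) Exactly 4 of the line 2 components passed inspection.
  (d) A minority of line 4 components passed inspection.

(a) line 3: |A| = 6, |A ∩ B| = 0; needs |A ∩ B| ≤ |A ∖ B| — true.
(b) line 1: |A| = 6, |A ∩ B| = 4; needs |A ∖ B| = 2 — true.
(c) line 2: |A| = 7, |A ∩ B| = 4; needs |A ∩ B| = 4 — true.
(d) line 4: |A| = 7, |A ∩ B| = 5; needs |A ∩ B| < |A ∖ B| — false.

3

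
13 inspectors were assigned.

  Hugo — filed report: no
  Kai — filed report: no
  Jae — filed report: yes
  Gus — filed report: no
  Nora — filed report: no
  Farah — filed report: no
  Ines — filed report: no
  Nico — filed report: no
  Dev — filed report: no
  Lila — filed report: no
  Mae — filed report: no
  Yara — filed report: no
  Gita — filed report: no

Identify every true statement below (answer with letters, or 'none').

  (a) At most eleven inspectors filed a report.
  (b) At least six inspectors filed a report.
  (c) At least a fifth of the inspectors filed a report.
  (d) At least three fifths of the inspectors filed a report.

(a)

|A| = 13, |A ∩ B| = 1, |A ∖ B| = 12.
(a) |A ∩ B| ≤ 11: holds.
(b) |A ∩ B| ≥ 6: fails.
(c) |A ∩ B| / |A| ≥ 1/5: fails.
(d) |A ∩ B| / |A| ≥ 3/5: fails.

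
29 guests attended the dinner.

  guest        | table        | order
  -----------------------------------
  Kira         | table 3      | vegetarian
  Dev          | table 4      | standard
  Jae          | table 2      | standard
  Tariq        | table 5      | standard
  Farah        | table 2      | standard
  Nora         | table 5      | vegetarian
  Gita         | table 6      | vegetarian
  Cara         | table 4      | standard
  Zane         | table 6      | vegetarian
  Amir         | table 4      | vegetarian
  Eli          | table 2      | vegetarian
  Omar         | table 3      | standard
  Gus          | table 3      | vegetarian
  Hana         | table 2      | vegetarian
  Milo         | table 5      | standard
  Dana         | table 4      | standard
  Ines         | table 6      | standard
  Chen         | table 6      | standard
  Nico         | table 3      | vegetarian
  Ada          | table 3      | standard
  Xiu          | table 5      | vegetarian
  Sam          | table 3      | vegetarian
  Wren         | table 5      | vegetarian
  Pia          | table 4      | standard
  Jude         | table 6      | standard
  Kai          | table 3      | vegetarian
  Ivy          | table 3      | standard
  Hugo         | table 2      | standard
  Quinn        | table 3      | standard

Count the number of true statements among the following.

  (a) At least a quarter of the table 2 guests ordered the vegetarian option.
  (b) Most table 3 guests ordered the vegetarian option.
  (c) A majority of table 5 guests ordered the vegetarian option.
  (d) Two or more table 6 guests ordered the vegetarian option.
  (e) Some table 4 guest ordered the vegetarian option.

5

(a) table 2: |A| = 5, |A ∩ B| = 2; needs |A ∩ B| / |A| ≥ 1/4 — true.
(b) table 3: |A| = 9, |A ∩ B| = 5; needs |A ∩ B| > |A ∖ B| — true.
(c) table 5: |A| = 5, |A ∩ B| = 3; needs |A ∩ B| > |A ∖ B| — true.
(d) table 6: |A| = 5, |A ∩ B| = 2; needs |A ∩ B| ≥ 2 — true.
(e) table 4: |A| = 5, |A ∩ B| = 1; needs A ∩ B ≠ ∅ (|A ∩ B| ≥ 1) — true.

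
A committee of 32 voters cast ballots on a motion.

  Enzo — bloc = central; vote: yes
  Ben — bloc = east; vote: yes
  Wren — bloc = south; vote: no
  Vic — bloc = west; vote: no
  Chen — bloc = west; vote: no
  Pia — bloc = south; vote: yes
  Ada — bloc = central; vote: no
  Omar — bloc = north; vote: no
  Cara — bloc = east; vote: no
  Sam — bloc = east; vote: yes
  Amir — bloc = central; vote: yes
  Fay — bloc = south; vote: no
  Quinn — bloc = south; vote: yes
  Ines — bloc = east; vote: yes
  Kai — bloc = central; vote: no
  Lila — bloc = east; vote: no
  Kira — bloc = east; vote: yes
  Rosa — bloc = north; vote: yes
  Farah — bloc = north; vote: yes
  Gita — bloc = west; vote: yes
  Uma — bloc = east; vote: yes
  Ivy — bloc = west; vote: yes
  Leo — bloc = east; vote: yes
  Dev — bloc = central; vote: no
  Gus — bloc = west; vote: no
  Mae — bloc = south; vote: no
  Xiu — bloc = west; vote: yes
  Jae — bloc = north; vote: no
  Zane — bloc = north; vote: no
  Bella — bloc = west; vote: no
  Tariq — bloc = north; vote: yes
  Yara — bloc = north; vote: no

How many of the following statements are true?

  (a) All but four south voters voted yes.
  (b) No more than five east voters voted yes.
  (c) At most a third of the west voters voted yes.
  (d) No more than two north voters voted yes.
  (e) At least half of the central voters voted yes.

0

(a) south: |A| = 5, |A ∩ B| = 2; needs |A ∖ B| = 4 — false.
(b) east: |A| = 8, |A ∩ B| = 6; needs |A ∩ B| ≤ 5 — false.
(c) west: |A| = 7, |A ∩ B| = 3; needs |A ∩ B| / |A| ≤ 1/3 — false.
(d) north: |A| = 7, |A ∩ B| = 3; needs |A ∩ B| ≤ 2 — false.
(e) central: |A| = 5, |A ∩ B| = 2; needs |A ∩ B| ≥ |A ∖ B| — false.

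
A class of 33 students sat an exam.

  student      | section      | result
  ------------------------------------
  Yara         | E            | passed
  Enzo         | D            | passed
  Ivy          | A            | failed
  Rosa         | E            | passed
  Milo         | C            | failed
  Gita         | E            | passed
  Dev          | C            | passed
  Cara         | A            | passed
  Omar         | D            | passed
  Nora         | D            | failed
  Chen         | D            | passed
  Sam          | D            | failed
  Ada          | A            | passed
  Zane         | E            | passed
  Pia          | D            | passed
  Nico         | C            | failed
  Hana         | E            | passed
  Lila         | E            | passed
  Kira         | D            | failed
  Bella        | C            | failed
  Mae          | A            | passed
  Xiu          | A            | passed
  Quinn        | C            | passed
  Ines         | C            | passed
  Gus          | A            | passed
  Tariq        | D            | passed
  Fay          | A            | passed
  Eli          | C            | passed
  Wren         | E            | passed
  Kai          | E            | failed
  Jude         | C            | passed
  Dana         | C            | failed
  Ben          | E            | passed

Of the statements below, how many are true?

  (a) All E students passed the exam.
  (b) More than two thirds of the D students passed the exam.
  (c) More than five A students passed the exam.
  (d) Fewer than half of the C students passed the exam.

(a) E: |A| = 9, |A ∩ B| = 8; needs A ⊆ B, i.e. every element of A is in B (|A ∖ B| = 0) — false.
(b) D: |A| = 8, |A ∩ B| = 5; needs |A ∩ B| / |A| > 2/3 — false.
(c) A: |A| = 7, |A ∩ B| = 6; needs |A ∩ B| > 5 — true.
(d) C: |A| = 9, |A ∩ B| = 5; needs |A ∩ B| < |A ∖ B| — false.

1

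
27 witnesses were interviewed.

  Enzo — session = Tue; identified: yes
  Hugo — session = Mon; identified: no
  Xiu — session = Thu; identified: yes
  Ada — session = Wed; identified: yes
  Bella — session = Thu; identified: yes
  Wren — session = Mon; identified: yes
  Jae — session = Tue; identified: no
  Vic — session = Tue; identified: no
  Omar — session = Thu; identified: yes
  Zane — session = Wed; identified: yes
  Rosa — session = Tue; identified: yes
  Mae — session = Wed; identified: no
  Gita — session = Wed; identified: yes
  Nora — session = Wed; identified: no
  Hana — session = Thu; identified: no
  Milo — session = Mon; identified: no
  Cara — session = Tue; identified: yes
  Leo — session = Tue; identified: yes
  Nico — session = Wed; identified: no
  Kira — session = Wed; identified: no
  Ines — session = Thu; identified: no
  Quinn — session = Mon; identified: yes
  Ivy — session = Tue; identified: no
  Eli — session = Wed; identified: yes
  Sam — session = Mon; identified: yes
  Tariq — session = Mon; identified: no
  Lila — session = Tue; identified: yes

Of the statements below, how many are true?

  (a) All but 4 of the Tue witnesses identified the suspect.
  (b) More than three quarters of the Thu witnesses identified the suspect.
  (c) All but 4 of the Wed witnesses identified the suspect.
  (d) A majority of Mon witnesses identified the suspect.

1

(a) Tue: |A| = 8, |A ∩ B| = 5; needs |A ∖ B| = 4 — false.
(b) Thu: |A| = 5, |A ∩ B| = 3; needs |A ∩ B| / |A| > 3/4 — false.
(c) Wed: |A| = 8, |A ∩ B| = 4; needs |A ∖ B| = 4 — true.
(d) Mon: |A| = 6, |A ∩ B| = 3; needs |A ∩ B| > |A ∖ B| — false.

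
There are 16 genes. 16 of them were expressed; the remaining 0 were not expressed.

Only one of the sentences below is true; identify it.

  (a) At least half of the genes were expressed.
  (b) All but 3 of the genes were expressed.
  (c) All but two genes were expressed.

|A| = 16, |A ∩ B| = 16, |A ∖ B| = 0.
(a) requires |A ∩ B| ≥ |A ∖ B|: true.
(b) requires |A ∖ B| = 3: false.
(c) requires |A ∖ B| = 2: false.

(a)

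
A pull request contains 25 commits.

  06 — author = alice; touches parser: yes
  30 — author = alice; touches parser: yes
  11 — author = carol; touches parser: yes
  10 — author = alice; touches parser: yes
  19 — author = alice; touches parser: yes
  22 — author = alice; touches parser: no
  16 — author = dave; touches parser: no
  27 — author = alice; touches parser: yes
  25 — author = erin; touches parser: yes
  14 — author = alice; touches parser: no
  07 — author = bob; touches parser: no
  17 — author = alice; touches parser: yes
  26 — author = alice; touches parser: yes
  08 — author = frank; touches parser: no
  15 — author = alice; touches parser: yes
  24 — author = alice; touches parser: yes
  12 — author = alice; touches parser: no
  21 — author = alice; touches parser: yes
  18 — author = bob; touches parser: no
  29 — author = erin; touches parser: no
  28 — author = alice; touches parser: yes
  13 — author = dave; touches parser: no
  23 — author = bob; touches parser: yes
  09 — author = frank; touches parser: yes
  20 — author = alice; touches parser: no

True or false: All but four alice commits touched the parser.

True

Truth condition: |A ∖ B| = 4.
|A| = 15, |A ∩ B| = 11, |A ∖ B| = 4.
|A ∖ B| = 4, so the statement is true.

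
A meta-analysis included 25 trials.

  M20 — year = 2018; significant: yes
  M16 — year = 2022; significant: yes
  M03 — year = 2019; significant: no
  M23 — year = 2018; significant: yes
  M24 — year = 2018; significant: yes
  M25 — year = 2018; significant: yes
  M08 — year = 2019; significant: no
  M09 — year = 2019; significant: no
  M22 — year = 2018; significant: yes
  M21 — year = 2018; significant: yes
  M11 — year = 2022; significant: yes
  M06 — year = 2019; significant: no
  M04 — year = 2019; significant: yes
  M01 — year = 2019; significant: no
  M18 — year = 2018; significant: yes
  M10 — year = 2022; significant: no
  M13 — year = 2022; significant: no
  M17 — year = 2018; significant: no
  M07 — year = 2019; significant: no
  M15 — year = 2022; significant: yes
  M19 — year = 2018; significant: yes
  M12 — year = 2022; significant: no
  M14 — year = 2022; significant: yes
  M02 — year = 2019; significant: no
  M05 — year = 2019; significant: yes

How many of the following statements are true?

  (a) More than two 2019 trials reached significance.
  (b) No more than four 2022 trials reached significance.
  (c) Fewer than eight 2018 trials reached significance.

(a) 2019: |A| = 9, |A ∩ B| = 2; needs |A ∩ B| > 2 — false.
(b) 2022: |A| = 7, |A ∩ B| = 4; needs |A ∩ B| ≤ 4 — true.
(c) 2018: |A| = 9, |A ∩ B| = 8; needs |A ∩ B| < 8 — false.

1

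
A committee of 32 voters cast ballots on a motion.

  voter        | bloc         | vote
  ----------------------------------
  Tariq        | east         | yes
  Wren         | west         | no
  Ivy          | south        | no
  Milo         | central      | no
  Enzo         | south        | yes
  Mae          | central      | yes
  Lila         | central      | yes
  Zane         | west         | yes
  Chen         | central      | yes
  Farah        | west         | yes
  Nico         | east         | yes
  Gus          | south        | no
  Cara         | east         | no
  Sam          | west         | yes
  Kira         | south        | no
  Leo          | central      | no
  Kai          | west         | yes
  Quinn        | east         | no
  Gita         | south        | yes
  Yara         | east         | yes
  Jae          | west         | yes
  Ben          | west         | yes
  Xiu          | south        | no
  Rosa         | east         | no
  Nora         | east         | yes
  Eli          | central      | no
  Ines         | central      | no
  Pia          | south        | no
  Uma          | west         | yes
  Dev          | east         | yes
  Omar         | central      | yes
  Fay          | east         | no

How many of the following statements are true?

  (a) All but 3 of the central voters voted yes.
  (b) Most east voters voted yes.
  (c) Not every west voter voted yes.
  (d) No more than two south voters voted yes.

(a) central: |A| = 8, |A ∩ B| = 4; needs |A ∖ B| = 3 — false.
(b) east: |A| = 9, |A ∩ B| = 5; needs |A ∩ B| > |A ∖ B| — true.
(c) west: |A| = 8, |A ∩ B| = 7; needs A ⊄ B (|A ∖ B| ≥ 1) — true.
(d) south: |A| = 7, |A ∩ B| = 2; needs |A ∩ B| ≤ 2 — true.

3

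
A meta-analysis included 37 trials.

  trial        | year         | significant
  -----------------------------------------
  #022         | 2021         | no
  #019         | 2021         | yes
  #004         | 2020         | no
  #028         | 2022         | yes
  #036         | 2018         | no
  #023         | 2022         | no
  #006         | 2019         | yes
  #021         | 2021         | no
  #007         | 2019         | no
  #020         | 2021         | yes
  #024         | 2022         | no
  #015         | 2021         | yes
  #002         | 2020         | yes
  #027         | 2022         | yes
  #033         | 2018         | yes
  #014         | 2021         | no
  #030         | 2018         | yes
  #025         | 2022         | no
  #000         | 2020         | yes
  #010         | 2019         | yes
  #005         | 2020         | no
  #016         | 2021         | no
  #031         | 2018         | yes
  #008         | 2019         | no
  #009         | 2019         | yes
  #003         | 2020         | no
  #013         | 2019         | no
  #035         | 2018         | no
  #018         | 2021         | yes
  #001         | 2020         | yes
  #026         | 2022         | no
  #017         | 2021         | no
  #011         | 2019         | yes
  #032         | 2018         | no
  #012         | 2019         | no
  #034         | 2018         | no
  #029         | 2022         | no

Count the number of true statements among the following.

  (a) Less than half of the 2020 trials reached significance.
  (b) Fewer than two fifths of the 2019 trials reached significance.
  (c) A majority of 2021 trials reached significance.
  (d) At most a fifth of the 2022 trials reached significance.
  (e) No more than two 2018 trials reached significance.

(a) 2020: |A| = 6, |A ∩ B| = 3; needs |A ∩ B| < |A ∖ B| — false.
(b) 2019: |A| = 8, |A ∩ B| = 4; needs |A ∩ B| / |A| < 2/5 — false.
(c) 2021: |A| = 9, |A ∩ B| = 4; needs |A ∩ B| > |A ∖ B| — false.
(d) 2022: |A| = 7, |A ∩ B| = 2; needs |A ∩ B| / |A| ≤ 1/5 — false.
(e) 2018: |A| = 7, |A ∩ B| = 3; needs |A ∩ B| ≤ 2 — false.

0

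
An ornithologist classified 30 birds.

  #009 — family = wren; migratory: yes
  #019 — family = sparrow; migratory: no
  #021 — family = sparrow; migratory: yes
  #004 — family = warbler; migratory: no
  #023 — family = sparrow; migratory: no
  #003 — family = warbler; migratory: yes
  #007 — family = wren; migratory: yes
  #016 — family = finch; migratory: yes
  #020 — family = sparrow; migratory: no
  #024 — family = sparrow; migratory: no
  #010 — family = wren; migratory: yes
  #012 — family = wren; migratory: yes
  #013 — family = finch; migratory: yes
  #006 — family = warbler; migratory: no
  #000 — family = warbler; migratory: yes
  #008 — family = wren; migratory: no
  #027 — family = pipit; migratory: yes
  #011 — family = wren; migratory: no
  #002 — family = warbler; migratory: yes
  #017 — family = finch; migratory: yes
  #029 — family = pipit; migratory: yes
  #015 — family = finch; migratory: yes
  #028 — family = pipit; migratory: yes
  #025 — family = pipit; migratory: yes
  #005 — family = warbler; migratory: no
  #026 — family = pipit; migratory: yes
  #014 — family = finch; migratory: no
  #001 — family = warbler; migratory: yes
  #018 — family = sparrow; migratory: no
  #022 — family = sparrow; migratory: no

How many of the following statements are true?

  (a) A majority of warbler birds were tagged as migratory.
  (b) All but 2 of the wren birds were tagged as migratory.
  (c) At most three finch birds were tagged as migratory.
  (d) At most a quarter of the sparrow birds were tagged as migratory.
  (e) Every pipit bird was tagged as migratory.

4

(a) warbler: |A| = 7, |A ∩ B| = 4; needs |A ∩ B| > |A ∖ B| — true.
(b) wren: |A| = 6, |A ∩ B| = 4; needs |A ∖ B| = 2 — true.
(c) finch: |A| = 5, |A ∩ B| = 4; needs |A ∩ B| ≤ 3 — false.
(d) sparrow: |A| = 7, |A ∩ B| = 1; needs |A ∩ B| / |A| ≤ 1/4 — true.
(e) pipit: |A| = 5, |A ∩ B| = 5; needs A ⊆ B, i.e. every element of A is in B (|A ∖ B| = 0) — true.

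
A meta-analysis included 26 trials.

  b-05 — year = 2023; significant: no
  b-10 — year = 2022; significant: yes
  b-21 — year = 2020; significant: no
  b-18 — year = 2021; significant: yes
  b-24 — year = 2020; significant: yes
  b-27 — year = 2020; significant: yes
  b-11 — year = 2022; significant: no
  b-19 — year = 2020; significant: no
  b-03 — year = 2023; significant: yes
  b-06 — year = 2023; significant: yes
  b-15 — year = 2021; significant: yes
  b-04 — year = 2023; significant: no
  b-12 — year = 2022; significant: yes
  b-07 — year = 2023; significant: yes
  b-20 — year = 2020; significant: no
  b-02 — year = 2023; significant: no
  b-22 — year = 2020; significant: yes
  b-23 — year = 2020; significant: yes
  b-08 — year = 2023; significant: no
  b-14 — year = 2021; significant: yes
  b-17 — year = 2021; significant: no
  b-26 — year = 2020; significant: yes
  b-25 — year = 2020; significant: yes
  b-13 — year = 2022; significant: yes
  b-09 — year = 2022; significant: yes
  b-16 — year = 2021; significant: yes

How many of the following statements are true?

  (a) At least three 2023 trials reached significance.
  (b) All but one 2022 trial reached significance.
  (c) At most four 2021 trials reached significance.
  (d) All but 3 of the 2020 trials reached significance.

4

(a) 2023: |A| = 7, |A ∩ B| = 3; needs |A ∩ B| ≥ 3 — true.
(b) 2022: |A| = 5, |A ∩ B| = 4; needs |A ∖ B| = 1 — true.
(c) 2021: |A| = 5, |A ∩ B| = 4; needs |A ∩ B| ≤ 4 — true.
(d) 2020: |A| = 9, |A ∩ B| = 6; needs |A ∖ B| = 3 — true.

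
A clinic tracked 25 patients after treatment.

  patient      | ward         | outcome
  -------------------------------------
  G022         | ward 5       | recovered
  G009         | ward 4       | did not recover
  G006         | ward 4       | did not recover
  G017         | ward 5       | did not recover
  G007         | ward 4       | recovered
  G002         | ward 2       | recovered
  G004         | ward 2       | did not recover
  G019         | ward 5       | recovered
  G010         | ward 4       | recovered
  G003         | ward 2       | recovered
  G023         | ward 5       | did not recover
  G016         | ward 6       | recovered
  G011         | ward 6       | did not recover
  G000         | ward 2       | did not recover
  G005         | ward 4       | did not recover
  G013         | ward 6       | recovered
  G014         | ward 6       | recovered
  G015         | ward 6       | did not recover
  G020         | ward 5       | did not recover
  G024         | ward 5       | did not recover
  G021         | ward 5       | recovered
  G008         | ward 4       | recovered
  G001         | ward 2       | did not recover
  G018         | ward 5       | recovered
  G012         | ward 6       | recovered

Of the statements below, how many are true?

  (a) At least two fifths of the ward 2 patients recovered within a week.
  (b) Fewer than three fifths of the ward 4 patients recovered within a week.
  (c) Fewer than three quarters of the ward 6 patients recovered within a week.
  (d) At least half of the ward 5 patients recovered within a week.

(a) ward 2: |A| = 5, |A ∩ B| = 2; needs |A ∩ B| / |A| ≥ 2/5 — true.
(b) ward 4: |A| = 6, |A ∩ B| = 3; needs |A ∩ B| / |A| < 3/5 — true.
(c) ward 6: |A| = 6, |A ∩ B| = 4; needs |A ∩ B| / |A| < 3/4 — true.
(d) ward 5: |A| = 8, |A ∩ B| = 4; needs |A ∩ B| ≥ |A ∖ B| — true.

4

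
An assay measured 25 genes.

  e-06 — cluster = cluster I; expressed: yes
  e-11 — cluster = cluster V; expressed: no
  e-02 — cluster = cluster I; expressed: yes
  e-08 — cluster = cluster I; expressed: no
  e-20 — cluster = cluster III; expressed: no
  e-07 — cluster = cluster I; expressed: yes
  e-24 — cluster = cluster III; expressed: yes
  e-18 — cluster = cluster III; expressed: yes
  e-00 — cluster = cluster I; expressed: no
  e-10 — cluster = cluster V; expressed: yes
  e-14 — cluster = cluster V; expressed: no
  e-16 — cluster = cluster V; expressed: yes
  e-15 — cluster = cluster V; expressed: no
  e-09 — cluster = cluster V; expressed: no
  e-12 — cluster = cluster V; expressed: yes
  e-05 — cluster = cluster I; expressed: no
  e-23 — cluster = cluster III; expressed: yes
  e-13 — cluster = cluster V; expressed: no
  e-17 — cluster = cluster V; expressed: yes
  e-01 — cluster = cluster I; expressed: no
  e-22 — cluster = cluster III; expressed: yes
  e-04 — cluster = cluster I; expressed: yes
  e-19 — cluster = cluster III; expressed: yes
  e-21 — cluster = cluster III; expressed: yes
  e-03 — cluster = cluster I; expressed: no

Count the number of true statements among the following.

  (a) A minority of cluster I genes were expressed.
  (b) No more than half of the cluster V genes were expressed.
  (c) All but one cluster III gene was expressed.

(a) cluster I: |A| = 9, |A ∩ B| = 4; needs |A ∩ B| < |A ∖ B| — true.
(b) cluster V: |A| = 9, |A ∩ B| = 4; needs |A ∩ B| ≤ |A ∖ B| — true.
(c) cluster III: |A| = 7, |A ∩ B| = 6; needs |A ∖ B| = 1 — true.

3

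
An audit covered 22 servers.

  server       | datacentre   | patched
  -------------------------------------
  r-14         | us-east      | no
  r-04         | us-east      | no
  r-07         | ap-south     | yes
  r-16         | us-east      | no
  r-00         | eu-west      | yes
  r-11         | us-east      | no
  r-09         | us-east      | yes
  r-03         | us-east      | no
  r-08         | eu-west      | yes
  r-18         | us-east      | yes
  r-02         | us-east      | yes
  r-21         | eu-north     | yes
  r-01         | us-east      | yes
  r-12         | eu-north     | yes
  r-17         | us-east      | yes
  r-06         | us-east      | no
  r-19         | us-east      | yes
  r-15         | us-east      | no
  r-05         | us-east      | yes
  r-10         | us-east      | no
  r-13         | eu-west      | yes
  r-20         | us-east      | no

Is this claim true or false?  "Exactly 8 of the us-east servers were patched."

False

'Exactly 8 of the us-east servers were patched' holds iff |A ∩ B| = 8.
|A| = 16, |A ∩ B| = 7, |A ∖ B| = 9.
|A ∩ B| = 7, so the statement is false.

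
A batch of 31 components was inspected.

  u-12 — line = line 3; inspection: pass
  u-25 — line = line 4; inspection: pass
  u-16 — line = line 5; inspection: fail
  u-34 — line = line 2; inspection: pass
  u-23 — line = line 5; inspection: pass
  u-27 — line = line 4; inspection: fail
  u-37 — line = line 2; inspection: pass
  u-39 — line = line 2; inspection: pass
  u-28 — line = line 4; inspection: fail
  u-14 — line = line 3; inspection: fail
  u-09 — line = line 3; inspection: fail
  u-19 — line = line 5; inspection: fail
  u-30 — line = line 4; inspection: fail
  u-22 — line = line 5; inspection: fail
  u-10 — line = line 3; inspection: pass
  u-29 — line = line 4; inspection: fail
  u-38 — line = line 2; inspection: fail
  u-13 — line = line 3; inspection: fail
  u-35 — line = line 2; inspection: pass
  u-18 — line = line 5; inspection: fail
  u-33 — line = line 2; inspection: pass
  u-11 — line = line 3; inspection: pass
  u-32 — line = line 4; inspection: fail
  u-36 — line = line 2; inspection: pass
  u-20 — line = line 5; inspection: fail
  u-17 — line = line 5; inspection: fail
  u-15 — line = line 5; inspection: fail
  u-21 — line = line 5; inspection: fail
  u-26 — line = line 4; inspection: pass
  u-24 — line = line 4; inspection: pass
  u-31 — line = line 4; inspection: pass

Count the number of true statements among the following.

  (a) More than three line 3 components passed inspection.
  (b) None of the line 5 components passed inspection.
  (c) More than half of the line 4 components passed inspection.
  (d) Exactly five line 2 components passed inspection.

(a) line 3: |A| = 6, |A ∩ B| = 3; needs |A ∩ B| > 3 — false.
(b) line 5: |A| = 9, |A ∩ B| = 1; needs A ∩ B = ∅ (|A ∩ B| = 0) — false.
(c) line 4: |A| = 9, |A ∩ B| = 4; needs |A ∩ B| > |A ∖ B| — false.
(d) line 2: |A| = 7, |A ∩ B| = 6; needs |A ∩ B| = 5 — false.

0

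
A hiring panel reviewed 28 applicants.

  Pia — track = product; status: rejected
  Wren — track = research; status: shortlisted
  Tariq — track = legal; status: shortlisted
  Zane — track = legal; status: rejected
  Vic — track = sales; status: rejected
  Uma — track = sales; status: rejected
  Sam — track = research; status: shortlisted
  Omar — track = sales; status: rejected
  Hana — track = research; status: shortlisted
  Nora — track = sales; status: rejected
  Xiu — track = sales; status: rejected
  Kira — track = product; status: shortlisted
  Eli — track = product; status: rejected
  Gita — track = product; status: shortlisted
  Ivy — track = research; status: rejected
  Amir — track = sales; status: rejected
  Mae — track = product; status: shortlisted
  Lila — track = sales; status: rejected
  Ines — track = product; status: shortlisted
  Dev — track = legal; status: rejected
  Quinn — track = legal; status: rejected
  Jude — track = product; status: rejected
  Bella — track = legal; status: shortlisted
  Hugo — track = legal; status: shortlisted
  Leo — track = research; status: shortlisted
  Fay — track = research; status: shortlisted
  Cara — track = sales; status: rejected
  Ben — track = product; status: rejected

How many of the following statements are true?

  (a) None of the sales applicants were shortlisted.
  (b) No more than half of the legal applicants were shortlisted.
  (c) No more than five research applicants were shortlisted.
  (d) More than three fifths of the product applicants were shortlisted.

(a) sales: |A| = 8, |A ∩ B| = 0; needs A ∩ B = ∅ (|A ∩ B| = 0) — true.
(b) legal: |A| = 6, |A ∩ B| = 3; needs |A ∩ B| ≤ |A ∖ B| — true.
(c) research: |A| = 6, |A ∩ B| = 5; needs |A ∩ B| ≤ 5 — true.
(d) product: |A| = 8, |A ∩ B| = 4; needs |A ∩ B| / |A| > 3/5 — false.

3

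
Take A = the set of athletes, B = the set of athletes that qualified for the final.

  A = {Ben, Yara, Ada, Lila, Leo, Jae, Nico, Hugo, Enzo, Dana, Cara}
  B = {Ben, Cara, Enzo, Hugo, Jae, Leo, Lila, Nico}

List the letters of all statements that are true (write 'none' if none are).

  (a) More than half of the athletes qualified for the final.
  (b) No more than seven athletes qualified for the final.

(a)

|A| = 11, |A ∩ B| = 8, |A ∖ B| = 3.
(a) |A ∩ B| > |A ∖ B|: holds.
(b) |A ∩ B| ≤ 7: fails.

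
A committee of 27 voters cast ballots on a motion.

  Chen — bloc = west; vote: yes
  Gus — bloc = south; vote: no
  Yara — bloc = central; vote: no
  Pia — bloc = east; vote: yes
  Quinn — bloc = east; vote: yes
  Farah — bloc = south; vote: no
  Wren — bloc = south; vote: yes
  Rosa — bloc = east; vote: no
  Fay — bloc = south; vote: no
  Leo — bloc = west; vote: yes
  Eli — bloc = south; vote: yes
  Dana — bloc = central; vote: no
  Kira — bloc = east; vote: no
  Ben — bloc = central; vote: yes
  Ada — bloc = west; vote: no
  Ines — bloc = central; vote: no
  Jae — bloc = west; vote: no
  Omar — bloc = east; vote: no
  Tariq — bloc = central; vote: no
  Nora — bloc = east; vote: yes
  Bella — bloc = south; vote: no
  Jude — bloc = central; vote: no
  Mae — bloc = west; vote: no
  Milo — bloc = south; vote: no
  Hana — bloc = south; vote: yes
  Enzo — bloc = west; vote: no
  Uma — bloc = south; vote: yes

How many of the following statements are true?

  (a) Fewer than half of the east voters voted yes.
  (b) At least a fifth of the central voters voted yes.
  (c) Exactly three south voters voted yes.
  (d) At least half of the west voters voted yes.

(a) east: |A| = 6, |A ∩ B| = 3; needs |A ∩ B| < |A ∖ B| — false.
(b) central: |A| = 6, |A ∩ B| = 1; needs |A ∩ B| / |A| ≥ 1/5 — false.
(c) south: |A| = 9, |A ∩ B| = 4; needs |A ∩ B| = 3 — false.
(d) west: |A| = 6, |A ∩ B| = 2; needs |A ∩ B| ≥ |A ∖ B| — false.

0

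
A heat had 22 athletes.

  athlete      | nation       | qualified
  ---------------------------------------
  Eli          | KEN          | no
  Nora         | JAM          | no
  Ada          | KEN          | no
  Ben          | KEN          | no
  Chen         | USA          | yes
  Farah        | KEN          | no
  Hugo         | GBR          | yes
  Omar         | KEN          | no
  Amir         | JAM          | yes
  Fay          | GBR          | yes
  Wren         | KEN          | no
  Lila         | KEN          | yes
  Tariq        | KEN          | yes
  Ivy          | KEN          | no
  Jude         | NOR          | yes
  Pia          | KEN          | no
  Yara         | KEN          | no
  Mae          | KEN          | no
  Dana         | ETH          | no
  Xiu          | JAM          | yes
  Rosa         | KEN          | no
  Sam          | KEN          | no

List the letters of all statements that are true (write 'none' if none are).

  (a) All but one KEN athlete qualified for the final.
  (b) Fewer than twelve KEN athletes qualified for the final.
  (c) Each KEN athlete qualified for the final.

(b)

|A| = 14, |A ∩ B| = 2, |A ∖ B| = 12.
(a) |A ∖ B| = 1: fails.
(b) |A ∩ B| < 12: holds.
(c) A ⊆ B, i.e. every element of A is in B (|A ∖ B| = 0): fails.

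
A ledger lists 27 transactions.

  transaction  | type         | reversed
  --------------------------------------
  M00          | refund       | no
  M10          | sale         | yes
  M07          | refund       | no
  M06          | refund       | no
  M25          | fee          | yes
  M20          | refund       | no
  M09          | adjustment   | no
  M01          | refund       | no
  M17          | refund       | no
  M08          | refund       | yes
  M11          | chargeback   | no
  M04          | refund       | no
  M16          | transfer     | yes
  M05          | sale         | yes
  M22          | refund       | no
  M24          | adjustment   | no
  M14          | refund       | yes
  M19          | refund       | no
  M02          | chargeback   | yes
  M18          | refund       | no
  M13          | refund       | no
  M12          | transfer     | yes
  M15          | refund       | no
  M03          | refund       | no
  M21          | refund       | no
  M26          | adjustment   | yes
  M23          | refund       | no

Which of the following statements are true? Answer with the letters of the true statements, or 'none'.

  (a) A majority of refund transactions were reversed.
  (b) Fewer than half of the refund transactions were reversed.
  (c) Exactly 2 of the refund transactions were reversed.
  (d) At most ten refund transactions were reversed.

|A| = 17, |A ∩ B| = 2, |A ∖ B| = 15.
(a) |A ∩ B| > |A ∖ B|: fails.
(b) |A ∩ B| < |A ∖ B|: holds.
(c) |A ∩ B| = 2: holds.
(d) |A ∩ B| ≤ 10: holds.

(b), (c), (d)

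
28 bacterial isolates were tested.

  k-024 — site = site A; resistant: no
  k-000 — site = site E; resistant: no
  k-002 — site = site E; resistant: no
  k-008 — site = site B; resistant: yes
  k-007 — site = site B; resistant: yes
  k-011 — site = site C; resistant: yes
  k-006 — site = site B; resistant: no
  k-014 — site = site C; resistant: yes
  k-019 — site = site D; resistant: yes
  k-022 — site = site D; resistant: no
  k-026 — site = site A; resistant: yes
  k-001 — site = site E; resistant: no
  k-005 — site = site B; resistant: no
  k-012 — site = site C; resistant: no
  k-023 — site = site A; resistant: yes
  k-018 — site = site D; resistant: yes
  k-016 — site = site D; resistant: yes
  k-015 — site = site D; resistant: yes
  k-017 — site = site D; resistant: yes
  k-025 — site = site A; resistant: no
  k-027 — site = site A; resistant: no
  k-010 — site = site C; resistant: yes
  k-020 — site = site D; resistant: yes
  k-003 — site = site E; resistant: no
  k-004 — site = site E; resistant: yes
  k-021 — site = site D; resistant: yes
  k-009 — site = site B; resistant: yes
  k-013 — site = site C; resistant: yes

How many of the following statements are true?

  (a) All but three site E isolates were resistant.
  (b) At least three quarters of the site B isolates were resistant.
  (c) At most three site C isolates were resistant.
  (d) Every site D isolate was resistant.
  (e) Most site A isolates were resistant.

(a) site E: |A| = 5, |A ∩ B| = 1; needs |A ∖ B| = 3 — false.
(b) site B: |A| = 5, |A ∩ B| = 3; needs |A ∩ B| / |A| ≥ 3/4 — false.
(c) site C: |A| = 5, |A ∩ B| = 4; needs |A ∩ B| ≤ 3 — false.
(d) site D: |A| = 8, |A ∩ B| = 7; needs A ⊆ B, i.e. every element of A is in B (|A ∖ B| = 0) — false.
(e) site A: |A| = 5, |A ∩ B| = 2; needs |A ∩ B| > |A ∖ B| — false.

0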